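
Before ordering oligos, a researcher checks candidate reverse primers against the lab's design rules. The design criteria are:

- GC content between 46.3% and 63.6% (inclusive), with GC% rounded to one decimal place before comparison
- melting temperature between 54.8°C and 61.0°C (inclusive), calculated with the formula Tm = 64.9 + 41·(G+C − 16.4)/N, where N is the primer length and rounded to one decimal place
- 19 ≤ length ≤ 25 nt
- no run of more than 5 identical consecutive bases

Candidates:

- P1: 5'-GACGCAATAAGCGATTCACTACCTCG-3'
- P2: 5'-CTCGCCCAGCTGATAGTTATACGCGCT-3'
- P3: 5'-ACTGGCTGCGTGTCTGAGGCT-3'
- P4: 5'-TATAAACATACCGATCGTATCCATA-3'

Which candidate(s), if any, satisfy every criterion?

P3 only.

P1 (26 nt, A=8 T=5 G=5 C=8): GC 13/26 = 50.0% ✓; Tm = 64.9 + 41·(13 − 16.4)/26 = 59.5°C ✓; length 26, outside 19–25 ✗; longest run = 2 ✓ — fails.
P2 (27 nt, A=5 T=7 G=6 C=9): GC 15/27 = 55.6% ✓; Tm = 64.9 + 41·(15 − 16.4)/27 = 62.8°C, outside 54.8–61.0°C ✗; length 27, outside 19–25 ✗; longest run = 3 ✓ — fails.
P3 (21 nt, A=2 T=6 G=8 C=5): GC 13/21 = 61.9% ✓; Tm = 64.9 + 41·(13 − 16.4)/21 = 58.3°C ✓; length 21 ✓; longest run = 2 ✓ — passes.
P4 (25 nt, A=10 T=7 G=2 C=6): GC 8/25 = 32.0%, outside 46.3–63.6% ✗; Tm = 64.9 + 41·(8 − 16.4)/25 = 51.1°C, outside 54.8–61.0°C ✗; length 25 ✓; longest run = 3 ✓ — fails.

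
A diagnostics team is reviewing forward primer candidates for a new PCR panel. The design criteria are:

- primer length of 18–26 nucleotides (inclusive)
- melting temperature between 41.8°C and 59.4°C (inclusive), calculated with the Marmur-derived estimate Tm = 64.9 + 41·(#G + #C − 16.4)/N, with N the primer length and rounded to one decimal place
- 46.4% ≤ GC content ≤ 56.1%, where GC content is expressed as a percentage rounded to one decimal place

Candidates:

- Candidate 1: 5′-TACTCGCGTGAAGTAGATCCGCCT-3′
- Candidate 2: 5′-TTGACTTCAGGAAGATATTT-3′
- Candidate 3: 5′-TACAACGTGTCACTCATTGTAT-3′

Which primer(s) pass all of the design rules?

Candidate 1 (24 nt, A=5 T=6 G=6 C=7): length 24 ✓; Tm = 64.9 + 41·(13 − 16.4)/24 = 59.1°C ✓; GC 13/24 = 54.2% ✓ — passes.
Candidate 2 (20 nt, A=6 T=8 G=4 C=2): length 20 ✓; Tm = 64.9 + 41·(6 − 16.4)/20 = 43.6°C ✓; GC 6/20 = 30.0%, outside 46.4–56.1% ✗ — fails.
Candidate 3 (22 nt, A=6 T=8 G=3 C=5): length 22 ✓; Tm = 64.9 + 41·(8 − 16.4)/22 = 49.2°C ✓; GC 8/22 = 36.4%, outside 46.4–56.1% ✗ — fails.

Candidate 1 only.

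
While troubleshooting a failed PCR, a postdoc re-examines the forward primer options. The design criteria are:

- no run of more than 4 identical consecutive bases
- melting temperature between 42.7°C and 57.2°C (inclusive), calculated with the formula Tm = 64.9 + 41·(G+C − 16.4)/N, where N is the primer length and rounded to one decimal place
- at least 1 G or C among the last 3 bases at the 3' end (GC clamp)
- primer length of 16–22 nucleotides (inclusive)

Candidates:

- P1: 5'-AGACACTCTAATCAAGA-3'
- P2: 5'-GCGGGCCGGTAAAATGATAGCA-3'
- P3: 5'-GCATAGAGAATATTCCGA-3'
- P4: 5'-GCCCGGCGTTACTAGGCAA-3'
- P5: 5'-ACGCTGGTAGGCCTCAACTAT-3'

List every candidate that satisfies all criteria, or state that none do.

P1 (17 nt, A=8 T=3 G=2 C=4): longest run = 2 ✓; Tm = 64.9 + 41·(6 − 16.4)/17 = 39.8°C, outside 42.7–57.2°C ✗; 3' end AGA has 1 G/C ✓; length 17 ✓ — fails.
P2 (22 nt, A=7 T=3 G=8 C=4): longest run = 4 ✓; Tm = 64.9 + 41·(12 − 16.4)/22 = 56.7°C ✓; 3' end GCA has 2 G/C ✓; length 22 ✓ — passes.
P3 (18 nt, A=7 T=4 G=4 C=3): longest run = 2 ✓; Tm = 64.9 + 41·(7 − 16.4)/18 = 43.5°C ✓; 3' end CGA has 2 G/C ✓; length 18 ✓ — passes.
P4 (19 nt, A=4 T=3 G=6 C=6): longest run = 3 ✓; Tm = 64.9 + 41·(12 − 16.4)/19 = 55.4°C ✓; 3' end CAA has 1 G/C ✓; length 19 ✓ — passes.
P5 (21 nt, A=5 T=5 G=5 C=6): longest run = 2 ✓; Tm = 64.9 + 41·(11 − 16.4)/21 = 54.4°C ✓; 3' end TAT has 0 G/C, need ≥1 ✗; length 21 ✓ — fails.

P2, P3 and P4.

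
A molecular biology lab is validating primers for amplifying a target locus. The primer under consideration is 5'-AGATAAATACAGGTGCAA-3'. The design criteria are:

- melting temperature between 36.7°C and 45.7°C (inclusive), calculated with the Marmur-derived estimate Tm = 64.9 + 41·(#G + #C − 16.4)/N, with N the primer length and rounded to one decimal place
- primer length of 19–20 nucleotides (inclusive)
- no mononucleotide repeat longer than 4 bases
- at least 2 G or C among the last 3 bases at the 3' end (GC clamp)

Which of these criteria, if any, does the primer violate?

Base counts: A=9, T=3, G=4, C=2 (length 18).
Tm: Tm = 64.9 + 41·(6 − 16.4)/18 = 41.2°C ✓
length: length 18, outside 19–20 ✗
homopolymer run: longest run = 3 ✓
GC clamp: 3' end CAA has 1 G/C, need ≥2 ✗

Fails: length, GC clamp.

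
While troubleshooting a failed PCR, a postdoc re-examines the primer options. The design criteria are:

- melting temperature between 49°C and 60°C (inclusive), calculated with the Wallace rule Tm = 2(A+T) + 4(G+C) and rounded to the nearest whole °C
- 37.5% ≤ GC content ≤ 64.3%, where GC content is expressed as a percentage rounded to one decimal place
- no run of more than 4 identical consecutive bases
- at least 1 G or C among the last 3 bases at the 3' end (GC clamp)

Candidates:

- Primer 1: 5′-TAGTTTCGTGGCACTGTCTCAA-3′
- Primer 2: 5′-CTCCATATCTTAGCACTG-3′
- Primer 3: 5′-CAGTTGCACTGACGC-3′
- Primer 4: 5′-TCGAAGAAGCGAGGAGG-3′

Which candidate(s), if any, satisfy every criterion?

Primer 2 and Primer 4.

Primer 1 (22 nt, A=4 T=8 G=5 C=5): Tm = 2·12 + 4·10 = 64°C, outside 49–60°C ✗; GC 10/22 = 45.5% ✓; longest run = 3 ✓; 3' end CAA has 1 G/C ✓ — fails.
Primer 2 (18 nt, A=4 T=6 G=2 C=6): Tm = 2·10 + 4·8 = 52°C ✓; GC 8/18 = 44.4% ✓; longest run = 2 ✓; 3' end CTG has 2 G/C ✓ — passes.
Primer 3 (15 nt, A=3 T=3 G=4 C=5): Tm = 2·6 + 4·9 = 48°C, outside 49–60°C ✗; GC 9/15 = 60.0% ✓; longest run = 2 ✓; 3' end CGC has 3 G/C ✓ — fails.
Primer 4 (17 nt, A=6 T=1 G=8 C=2): Tm = 2·7 + 4·10 = 54°C ✓; GC 10/17 = 58.8% ✓; longest run = 2 ✓; 3' end AGG has 2 G/C ✓ — passes.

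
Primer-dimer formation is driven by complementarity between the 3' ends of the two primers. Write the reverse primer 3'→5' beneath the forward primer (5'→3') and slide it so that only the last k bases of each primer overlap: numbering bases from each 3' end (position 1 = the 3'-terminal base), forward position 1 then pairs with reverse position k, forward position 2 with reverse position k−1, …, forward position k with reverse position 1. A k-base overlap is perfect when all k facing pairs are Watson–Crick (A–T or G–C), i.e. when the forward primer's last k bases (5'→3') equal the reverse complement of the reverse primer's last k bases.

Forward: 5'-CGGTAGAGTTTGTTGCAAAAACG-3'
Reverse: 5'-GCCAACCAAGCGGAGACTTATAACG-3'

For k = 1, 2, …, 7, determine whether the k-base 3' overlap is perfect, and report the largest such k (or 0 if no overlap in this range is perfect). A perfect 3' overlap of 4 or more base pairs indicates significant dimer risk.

Longest perfect overlap: 2 complementary base pairs; below the dimer-risk threshold (threshold 4).

Last 7 bases (5'→3') — forward …AAAAACG, reverse …TATAACG.
Reverse complement of the reverse primer's last 7 bases: CGTTATA; its first k bases are the reverse complement of the reverse primer's last k bases, so a perfect k-base overlap needs the forward primer's last k bases to equal them.
Comparing (forward last k vs required): k=1: G vs C ✗; k=2: CG vs CG ✓; k=3: ACG vs CGT ✗; k=4: AACG vs CGTT ✗; k=5: AAACG vs CGTTA ✗; k=6: AAAACG vs CGTTAT ✗; k=7: AAAAACG vs CGTTATA ✗.
Only k = 2 is perfect, so the longest perfect 3' overlap is 2.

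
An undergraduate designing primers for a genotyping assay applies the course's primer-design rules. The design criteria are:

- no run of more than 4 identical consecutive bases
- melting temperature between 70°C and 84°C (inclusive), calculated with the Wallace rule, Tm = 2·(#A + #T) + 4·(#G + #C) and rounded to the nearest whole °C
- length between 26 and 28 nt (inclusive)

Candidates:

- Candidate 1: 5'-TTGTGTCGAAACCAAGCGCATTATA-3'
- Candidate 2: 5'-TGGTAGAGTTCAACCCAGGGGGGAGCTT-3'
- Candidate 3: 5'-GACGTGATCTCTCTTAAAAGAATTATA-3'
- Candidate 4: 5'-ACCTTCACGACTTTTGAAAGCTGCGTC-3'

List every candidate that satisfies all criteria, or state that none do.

Candidate 3 and Candidate 4.

Candidate 1 (25 nt, A=8 T=7 G=5 C=5): longest run = 3 ✓; Tm = 2·15 + 4·10 = 70°C ✓; length 25, outside 26–28 ✗ — fails.
Candidate 2 (28 nt, A=6 T=6 G=11 C=5): longest run = 6, exceeds 4 ✗; Tm = 2·12 + 4·16 = 88°C, outside 70–84°C ✗; length 28 ✓ — fails.
Candidate 3 (27 nt, A=10 T=9 G=4 C=4): longest run = 4 ✓; Tm = 2·19 + 4·8 = 70°C ✓; length 27 ✓ — passes.
Candidate 4 (27 nt, A=6 T=8 G=5 C=8): longest run = 4 ✓; Tm = 2·14 + 4·13 = 80°C ✓; length 27 ✓ — passes.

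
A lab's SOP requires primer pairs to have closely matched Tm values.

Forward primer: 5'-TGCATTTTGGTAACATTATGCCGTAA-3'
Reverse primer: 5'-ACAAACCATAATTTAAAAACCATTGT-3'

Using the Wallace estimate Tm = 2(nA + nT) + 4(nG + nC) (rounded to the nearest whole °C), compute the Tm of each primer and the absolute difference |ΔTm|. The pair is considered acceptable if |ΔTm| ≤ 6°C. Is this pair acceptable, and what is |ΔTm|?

Forward: A=7 T=10 G=5 C=4 → Tm = 2·17 + 4·9 = 70°C.
Reverse: A=13 T=7 G=1 C=5 → Tm = 2·20 + 4·6 = 64°C.
|ΔTm| = |70 − 64| = 6°C, ≤ 6°C.

|ΔTm| = 6°C; the pair is acceptable.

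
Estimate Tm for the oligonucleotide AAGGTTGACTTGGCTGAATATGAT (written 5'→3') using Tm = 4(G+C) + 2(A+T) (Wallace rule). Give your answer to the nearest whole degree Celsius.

Base counts: A=7, T=8, G=7, C=2 (length 24).
Tm = 2·(7+8) + 4·(7+2) = 2·15 + 4·9 = 30 + 36 = 66°C.

66°C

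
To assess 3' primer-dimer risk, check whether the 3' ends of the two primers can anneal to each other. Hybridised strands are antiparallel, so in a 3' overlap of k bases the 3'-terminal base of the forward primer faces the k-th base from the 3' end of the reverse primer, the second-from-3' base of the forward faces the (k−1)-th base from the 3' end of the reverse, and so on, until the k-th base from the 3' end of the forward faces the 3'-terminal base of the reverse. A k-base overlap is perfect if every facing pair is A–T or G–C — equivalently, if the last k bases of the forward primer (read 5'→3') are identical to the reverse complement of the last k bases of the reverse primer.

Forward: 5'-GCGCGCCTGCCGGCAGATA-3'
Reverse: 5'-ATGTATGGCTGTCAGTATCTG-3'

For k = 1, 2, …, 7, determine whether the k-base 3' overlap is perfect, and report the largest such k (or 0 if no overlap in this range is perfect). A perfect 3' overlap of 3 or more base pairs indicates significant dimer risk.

Longest perfect overlap: 6 complementary base pairs; significant dimer risk (threshold 3).

Last 7 bases (5'→3') — forward …GCAGATA, reverse …GTATCTG.
Reverse complement of the reverse primer's last 7 bases: CAGATAC; its first k bases are the reverse complement of the reverse primer's last k bases, so a perfect k-base overlap needs the forward primer's last k bases to equal them.
Comparing (forward last k vs required): k=1: A vs C ✗; k=2: TA vs CA ✗; k=3: ATA vs CAG ✗; k=4: GATA vs CAGA ✗; k=5: AGATA vs CAGAT ✗; k=6: CAGATA vs CAGATA ✓; k=7: GCAGATA vs CAGATAC ✗.
Only k = 6 is perfect, so the longest perfect 3' overlap is 6.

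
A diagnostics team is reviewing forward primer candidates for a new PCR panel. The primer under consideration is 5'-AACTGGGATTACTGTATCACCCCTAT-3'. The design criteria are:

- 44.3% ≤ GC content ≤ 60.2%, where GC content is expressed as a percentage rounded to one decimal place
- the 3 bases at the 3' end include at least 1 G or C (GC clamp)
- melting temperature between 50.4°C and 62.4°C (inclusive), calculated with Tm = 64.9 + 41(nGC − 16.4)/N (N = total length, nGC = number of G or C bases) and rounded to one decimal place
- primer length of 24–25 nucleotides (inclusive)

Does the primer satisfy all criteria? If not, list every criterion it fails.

Fails: GC content, GC clamp, length.

Base counts: A=7, T=8, G=4, C=7 (length 26).
GC content: GC 11/26 = 42.3%, outside 44.3–60.2% ✗
GC clamp: 3' end TAT has 0 G/C, need ≥1 ✗
Tm: Tm = 64.9 + 41·(11 − 16.4)/26 = 56.4°C ✓
length: length 26, outside 24–25 ✗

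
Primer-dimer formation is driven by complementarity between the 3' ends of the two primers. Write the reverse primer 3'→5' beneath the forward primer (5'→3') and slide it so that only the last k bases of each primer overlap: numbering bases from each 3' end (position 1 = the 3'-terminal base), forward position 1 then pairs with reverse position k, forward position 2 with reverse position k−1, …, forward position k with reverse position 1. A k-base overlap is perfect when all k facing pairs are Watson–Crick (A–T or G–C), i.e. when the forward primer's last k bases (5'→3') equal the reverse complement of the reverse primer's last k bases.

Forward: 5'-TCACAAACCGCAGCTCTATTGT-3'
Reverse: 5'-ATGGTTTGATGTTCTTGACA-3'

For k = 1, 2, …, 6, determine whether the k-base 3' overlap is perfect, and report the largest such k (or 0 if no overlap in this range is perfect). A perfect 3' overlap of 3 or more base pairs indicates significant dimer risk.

Longest perfect overlap: 3 complementary base pairs; significant dimer risk (threshold 3).

Last 6 bases (5'→3') — forward …TATTGT, reverse …TTGACA.
Reverse complement of the reverse primer's last 6 bases: TGTCAA; its first k bases are the reverse complement of the reverse primer's last k bases, so a perfect k-base overlap needs the forward primer's last k bases to equal them.
Comparing (forward last k vs required): k=1: T vs T ✓; k=2: GT vs TG ✗; k=3: TGT vs TGT ✓; k=4: TTGT vs TGTC ✗; k=5: ATTGT vs TGTCA ✗; k=6: TATTGT vs TGTCAA ✗.
Perfect overlaps at k = 1, 3; the largest is 3.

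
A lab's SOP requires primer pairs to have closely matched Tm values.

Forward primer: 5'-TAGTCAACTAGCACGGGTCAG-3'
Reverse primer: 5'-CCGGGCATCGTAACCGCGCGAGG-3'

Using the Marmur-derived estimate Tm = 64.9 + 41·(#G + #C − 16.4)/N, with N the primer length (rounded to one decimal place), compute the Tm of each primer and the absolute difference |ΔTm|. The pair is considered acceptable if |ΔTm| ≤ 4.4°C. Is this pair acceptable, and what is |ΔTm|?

|ΔTm| = 11.6°C; the pair is not acceptable.

Forward: G+C = 11, N = 21 → Tm = 64.9 + 41·(11 − 16.4)/21 = 54.4°C.
Reverse: G+C = 17, N = 23 → Tm = 64.9 + 41·(17 − 16.4)/23 = 66.0°C.
|ΔTm| = |54.4 − 66.0| = 11.6°C, > 4.4°C.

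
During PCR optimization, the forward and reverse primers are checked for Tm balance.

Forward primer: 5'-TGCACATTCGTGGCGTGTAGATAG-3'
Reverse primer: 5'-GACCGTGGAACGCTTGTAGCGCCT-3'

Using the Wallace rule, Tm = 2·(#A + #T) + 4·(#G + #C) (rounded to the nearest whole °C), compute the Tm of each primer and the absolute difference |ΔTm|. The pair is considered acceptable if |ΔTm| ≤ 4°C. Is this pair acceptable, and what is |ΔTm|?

|ΔTm| = 6°C; the pair is not acceptable.

Forward: A=5 T=7 G=8 C=4 → Tm = 2·12 + 4·12 = 72°C.
Reverse: A=4 T=5 G=8 C=7 → Tm = 2·9 + 4·15 = 78°C.
|ΔTm| = |72 − 78| = 6°C, > 4°C.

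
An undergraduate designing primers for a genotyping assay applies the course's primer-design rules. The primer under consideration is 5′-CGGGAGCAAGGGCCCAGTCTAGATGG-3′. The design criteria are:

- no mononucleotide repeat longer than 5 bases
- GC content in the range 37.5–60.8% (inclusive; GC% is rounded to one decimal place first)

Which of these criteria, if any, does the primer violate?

Fails: GC content.

Base counts: A=6, T=3, G=11, C=6 (length 26).
homopolymer run: longest run = 3 ✓
GC content: GC 17/26 = 65.4%, outside 37.5–60.8% ✗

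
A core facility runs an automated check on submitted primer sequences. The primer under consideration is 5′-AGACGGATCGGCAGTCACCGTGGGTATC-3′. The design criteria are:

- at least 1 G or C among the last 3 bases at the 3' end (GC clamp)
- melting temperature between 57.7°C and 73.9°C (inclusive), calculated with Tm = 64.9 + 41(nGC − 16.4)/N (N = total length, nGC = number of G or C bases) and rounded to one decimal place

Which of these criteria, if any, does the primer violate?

Base counts: A=6, T=5, G=10, C=7 (length 28).
GC clamp: 3' end ATC has 1 G/C ✓
Tm: Tm = 64.9 + 41·(17 − 16.4)/28 = 65.8°C ✓

Meets all criteria.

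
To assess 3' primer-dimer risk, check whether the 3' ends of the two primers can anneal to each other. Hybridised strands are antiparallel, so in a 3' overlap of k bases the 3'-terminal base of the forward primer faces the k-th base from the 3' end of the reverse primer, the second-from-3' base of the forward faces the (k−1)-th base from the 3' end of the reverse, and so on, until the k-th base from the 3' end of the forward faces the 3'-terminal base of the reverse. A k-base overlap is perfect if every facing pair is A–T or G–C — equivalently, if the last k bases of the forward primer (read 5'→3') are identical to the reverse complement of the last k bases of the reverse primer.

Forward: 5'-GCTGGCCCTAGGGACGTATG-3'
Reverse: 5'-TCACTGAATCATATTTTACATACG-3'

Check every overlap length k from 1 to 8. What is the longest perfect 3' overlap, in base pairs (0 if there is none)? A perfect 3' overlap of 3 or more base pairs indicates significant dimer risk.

Longest perfect overlap: 6 complementary base pairs; significant dimer risk (threshold 3).

Last 8 bases (5'→3') — forward …GACGTATG, reverse …TACATACG.
Reverse complement of the reverse primer's last 8 bases: CGTATGTA; its first k bases are the reverse complement of the reverse primer's last k bases, so a perfect k-base overlap needs the forward primer's last k bases to equal them.
Comparing (forward last k vs required): k=1: G vs C ✗; k=2: TG vs CG ✗; k=3: ATG vs CGT ✗; k=4: TATG vs CGTA ✗; k=5: GTATG vs CGTAT ✗; k=6: CGTATG vs CGTATG ✓; k=7: ACGTATG vs CGTATGT ✗; k=8: GACGTATG vs CGTATGTA ✗.
Only k = 6 is perfect, so the longest perfect 3' overlap is 6.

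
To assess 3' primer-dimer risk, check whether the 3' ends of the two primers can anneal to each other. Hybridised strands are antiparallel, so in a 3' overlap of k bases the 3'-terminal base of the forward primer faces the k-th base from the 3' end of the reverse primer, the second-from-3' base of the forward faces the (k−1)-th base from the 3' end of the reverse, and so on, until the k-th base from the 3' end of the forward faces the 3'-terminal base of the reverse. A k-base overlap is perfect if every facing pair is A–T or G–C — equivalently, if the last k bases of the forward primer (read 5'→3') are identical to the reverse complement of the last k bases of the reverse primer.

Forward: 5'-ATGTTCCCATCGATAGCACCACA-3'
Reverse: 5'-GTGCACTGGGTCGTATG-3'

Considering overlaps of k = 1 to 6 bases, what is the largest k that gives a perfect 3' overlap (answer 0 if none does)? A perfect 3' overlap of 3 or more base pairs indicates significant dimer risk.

Last 6 bases (5'→3') — forward …ACCACA, reverse …CGTATG.
Reverse complement of the reverse primer's last 6 bases: CATACG; its first k bases are the reverse complement of the reverse primer's last k bases, so a perfect k-base overlap needs the forward primer's last k bases to equal them.
Comparing (forward last k vs required): k=1: A vs C ✗; k=2: CA vs CA ✓; k=3: ACA vs CAT ✗; k=4: CACA vs CATA ✗; k=5: CCACA vs CATAC ✗; k=6: ACCACA vs CATACG ✗.
Only k = 2 is perfect, so the longest perfect 3' overlap is 2.

Longest perfect overlap: 2 complementary base pairs; below the dimer-risk threshold (threshold 3).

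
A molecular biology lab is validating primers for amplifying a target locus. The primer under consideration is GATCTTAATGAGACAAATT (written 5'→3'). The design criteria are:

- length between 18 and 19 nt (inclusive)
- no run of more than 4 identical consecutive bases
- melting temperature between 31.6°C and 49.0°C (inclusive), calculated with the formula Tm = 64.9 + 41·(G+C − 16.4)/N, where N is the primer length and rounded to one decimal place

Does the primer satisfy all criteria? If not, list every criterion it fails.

Base counts: A=8, T=6, G=3, C=2 (length 19).
length: length 19 ✓
homopolymer run: longest run = 3 ✓
Tm: Tm = 64.9 + 41·(5 − 16.4)/19 = 40.3°C ✓

Meets all criteria.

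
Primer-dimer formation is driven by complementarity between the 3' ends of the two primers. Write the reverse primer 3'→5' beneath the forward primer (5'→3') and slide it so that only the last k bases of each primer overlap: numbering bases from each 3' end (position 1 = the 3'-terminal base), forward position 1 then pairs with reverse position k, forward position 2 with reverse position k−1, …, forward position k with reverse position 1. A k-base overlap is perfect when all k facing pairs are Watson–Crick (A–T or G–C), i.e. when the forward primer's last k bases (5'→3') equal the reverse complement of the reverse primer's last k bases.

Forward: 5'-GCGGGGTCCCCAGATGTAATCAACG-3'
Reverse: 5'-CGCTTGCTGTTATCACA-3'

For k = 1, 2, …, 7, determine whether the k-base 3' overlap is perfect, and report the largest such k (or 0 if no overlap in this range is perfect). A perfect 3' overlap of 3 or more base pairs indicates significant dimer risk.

Last 7 bases (5'→3') — forward …ATCAACG, reverse …TATCACA.
Reverse complement of the reverse primer's last 7 bases: TGTGATA; its first k bases are the reverse complement of the reverse primer's last k bases, so a perfect k-base overlap needs the forward primer's last k bases to equal them.
Comparing (forward last k vs required): k=1: G vs T ✗; k=2: CG vs TG ✗; k=3: ACG vs TGT ✗; k=4: AACG vs TGTG ✗; k=5: CAACG vs TGTGA ✗; k=6: TCAACG vs TGTGAT ✗; k=7: ATCAACG vs TGTGATA ✗.
No overlap length from 1 to 7 is perfect, so the longest perfect 3' overlap is 0.

Longest perfect overlap: 0 complementary base pairs; below the dimer-risk threshold (threshold 3).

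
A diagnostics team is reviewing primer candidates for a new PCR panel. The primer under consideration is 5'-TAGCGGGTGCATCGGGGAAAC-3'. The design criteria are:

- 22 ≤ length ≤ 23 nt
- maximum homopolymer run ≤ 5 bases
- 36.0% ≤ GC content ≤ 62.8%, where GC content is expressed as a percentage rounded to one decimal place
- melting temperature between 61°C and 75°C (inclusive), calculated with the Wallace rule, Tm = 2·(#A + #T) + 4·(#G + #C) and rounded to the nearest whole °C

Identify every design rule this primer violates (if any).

Base counts: A=5, T=3, G=9, C=4 (length 21).
length: length 21, outside 22–23 ✗
homopolymer run: longest run = 4 ✓
GC content: GC 13/21 = 61.9% ✓
Tm: Tm = 2·8 + 4·13 = 68°C ✓

Fails: length.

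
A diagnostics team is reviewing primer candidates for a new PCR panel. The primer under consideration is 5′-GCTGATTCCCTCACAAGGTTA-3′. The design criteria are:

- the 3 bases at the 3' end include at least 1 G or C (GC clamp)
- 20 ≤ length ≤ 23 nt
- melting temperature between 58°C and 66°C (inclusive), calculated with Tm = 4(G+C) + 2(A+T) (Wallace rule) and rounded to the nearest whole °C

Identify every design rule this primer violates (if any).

Fails: GC clamp.

Base counts: A=5, T=6, G=4, C=6 (length 21).
GC clamp: 3' end TTA has 0 G/C, need ≥1 ✗
length: length 21 ✓
Tm: Tm = 2·11 + 4·10 = 62°C ✓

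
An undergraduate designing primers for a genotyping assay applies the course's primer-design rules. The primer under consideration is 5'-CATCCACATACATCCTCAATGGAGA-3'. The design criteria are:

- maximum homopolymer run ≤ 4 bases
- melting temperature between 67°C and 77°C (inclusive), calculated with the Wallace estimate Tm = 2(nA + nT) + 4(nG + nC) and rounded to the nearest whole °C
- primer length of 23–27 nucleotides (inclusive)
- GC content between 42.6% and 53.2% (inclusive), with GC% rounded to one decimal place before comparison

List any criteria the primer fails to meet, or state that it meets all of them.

Base counts: A=9, T=5, G=3, C=8 (length 25).
homopolymer run: longest run = 2 ✓
Tm: Tm = 2·14 + 4·11 = 72°C ✓
length: length 25 ✓
GC content: GC 11/25 = 44.0% ✓

Meets all criteria.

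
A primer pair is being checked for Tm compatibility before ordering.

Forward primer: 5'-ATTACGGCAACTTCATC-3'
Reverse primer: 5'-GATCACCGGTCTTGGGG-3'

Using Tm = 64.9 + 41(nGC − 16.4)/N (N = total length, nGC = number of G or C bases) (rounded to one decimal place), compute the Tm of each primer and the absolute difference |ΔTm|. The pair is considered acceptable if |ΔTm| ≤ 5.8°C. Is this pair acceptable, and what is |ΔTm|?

Forward: G+C = 7, N = 17 → Tm = 64.9 + 41·(7 − 16.4)/17 = 42.2°C.
Reverse: G+C = 11, N = 17 → Tm = 64.9 + 41·(11 − 16.4)/17 = 51.9°C.
|ΔTm| = |42.2 − 51.9| = 9.7°C, > 5.8°C.

|ΔTm| = 9.7°C; the pair is not acceptable.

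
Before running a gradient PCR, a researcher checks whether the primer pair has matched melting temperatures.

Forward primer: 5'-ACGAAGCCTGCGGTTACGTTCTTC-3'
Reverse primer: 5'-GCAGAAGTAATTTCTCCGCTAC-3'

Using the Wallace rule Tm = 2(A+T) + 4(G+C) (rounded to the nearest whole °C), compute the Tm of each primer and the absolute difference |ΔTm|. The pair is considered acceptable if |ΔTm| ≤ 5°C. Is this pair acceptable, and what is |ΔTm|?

|ΔTm| = 10°C; the pair is not acceptable.

Forward: A=4 T=7 G=6 C=7 → Tm = 2·11 + 4·13 = 74°C.
Reverse: A=6 T=6 G=4 C=6 → Tm = 2·12 + 4·10 = 64°C.
|ΔTm| = |74 − 64| = 10°C, > 5°C.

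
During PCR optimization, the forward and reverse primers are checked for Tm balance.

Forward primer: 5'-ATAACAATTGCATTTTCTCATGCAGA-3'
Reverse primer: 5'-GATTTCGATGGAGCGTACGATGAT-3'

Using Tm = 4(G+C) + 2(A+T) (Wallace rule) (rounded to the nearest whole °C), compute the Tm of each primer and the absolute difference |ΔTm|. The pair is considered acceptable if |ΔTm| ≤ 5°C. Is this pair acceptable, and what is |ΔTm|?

|ΔTm| = 2°C; the pair is acceptable.

Forward: A=9 T=9 G=3 C=5 → Tm = 2·18 + 4·8 = 68°C.
Reverse: A=6 T=7 G=8 C=3 → Tm = 2·13 + 4·11 = 70°C.
|ΔTm| = |68 − 70| = 2°C, ≤ 5°C.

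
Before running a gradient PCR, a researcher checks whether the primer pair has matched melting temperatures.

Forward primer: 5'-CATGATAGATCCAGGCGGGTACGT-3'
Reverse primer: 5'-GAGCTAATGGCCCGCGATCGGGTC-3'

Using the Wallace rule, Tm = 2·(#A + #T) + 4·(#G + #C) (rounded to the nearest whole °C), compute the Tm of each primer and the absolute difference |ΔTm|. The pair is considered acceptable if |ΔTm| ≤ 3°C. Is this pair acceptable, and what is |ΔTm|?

Forward: A=6 T=5 G=8 C=5 → Tm = 2·11 + 4·13 = 74°C.
Reverse: A=4 T=4 G=9 C=7 → Tm = 2·8 + 4·16 = 80°C.
|ΔTm| = |74 − 80| = 6°C, > 3°C.

|ΔTm| = 6°C; the pair is not acceptable.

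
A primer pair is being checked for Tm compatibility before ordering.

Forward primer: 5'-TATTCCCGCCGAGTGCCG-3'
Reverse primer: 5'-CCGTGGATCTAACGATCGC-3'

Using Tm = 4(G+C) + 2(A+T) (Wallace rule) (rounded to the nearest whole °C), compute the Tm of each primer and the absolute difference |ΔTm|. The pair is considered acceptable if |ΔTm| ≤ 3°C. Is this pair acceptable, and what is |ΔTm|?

Forward: A=2 T=4 G=5 C=7 → Tm = 2·6 + 4·12 = 60°C.
Reverse: A=4 T=4 G=5 C=6 → Tm = 2·8 + 4·11 = 60°C.
|ΔTm| = |60 − 60| = 0°C, ≤ 3°C.

|ΔTm| = 0°C; the pair is acceptable.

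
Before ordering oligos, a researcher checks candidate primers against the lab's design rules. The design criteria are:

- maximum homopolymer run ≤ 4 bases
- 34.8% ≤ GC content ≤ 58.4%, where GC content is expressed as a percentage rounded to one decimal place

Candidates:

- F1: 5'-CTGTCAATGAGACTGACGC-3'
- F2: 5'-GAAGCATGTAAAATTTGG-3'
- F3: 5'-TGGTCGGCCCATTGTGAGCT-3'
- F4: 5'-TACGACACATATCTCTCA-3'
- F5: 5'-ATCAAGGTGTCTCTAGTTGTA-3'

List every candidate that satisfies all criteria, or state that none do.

F1, F4 and F5.

F1 (19 nt, A=5 T=4 G=5 C=5): longest run = 2 ✓; GC 10/19 = 52.6% ✓ — passes.
F2 (18 nt, A=7 T=5 G=5 C=1): longest run = 4 ✓; GC 6/18 = 33.3%, outside 34.8–58.4% ✗ — fails.
F3 (20 nt, A=2 T=6 G=7 C=5): longest run = 3 ✓; GC 12/20 = 60.0%, outside 34.8–58.4% ✗ — fails.
F4 (18 nt, A=6 T=5 G=1 C=6): longest run = 1 ✓; GC 7/18 = 38.9% ✓ — passes.
F5 (21 nt, A=5 T=8 G=5 C=3): longest run = 2 ✓; GC 8/21 = 38.1% ✓ — passes.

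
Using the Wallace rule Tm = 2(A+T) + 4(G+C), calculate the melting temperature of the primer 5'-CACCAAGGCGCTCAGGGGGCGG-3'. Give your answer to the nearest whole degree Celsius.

Base counts: A=4, T=1, G=10, C=7 (length 22).
Tm = 2·(4+1) + 4·(10+7) = 2·5 + 4·17 = 10 + 68 = 78°C.

78°C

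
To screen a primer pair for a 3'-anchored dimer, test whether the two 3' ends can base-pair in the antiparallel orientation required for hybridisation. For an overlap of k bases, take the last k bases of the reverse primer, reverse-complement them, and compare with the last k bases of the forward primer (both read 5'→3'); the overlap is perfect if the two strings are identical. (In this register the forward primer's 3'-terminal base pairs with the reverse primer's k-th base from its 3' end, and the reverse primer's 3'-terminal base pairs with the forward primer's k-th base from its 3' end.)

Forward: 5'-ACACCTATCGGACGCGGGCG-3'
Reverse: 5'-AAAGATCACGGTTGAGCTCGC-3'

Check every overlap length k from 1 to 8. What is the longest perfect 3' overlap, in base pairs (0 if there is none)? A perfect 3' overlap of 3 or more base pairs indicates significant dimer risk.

Last 8 bases (5'→3') — forward …CGCGGGCG, reverse …GAGCTCGC.
Reverse complement of the reverse primer's last 8 bases: GCGAGCTC; its first k bases are the reverse complement of the reverse primer's last k bases, so a perfect k-base overlap needs the forward primer's last k bases to equal them.
Comparing (forward last k vs required): k=1: G vs G ✓; k=2: CG vs GC ✗; k=3: GCG vs GCG ✓; k=4: GGCG vs GCGA ✗; k=5: GGGCG vs GCGAG ✗; k=6: CGGGCG vs GCGAGC ✗; k=7: GCGGGCG vs GCGAGCT ✗; k=8: CGCGGGCG vs GCGAGCTC ✗.
Perfect overlaps at k = 1, 3; the largest is 3.

Longest perfect overlap: 3 complementary base pairs; significant dimer risk (threshold 3).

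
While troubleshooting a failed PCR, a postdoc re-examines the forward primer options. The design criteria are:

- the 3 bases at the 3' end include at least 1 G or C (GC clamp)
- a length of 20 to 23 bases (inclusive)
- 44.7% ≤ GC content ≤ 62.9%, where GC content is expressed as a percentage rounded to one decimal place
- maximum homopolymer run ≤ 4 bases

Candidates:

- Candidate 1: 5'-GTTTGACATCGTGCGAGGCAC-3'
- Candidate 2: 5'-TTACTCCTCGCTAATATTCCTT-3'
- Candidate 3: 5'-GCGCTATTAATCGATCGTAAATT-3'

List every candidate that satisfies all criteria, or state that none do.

Candidate 1 (21 nt, A=4 T=5 G=7 C=5): 3' end CAC has 2 G/C ✓; length 21 ✓; GC 12/21 = 57.1% ✓; longest run = 3 ✓ — passes.
Candidate 2 (22 nt, A=4 T=10 G=1 C=7): 3' end CTT has 1 G/C ✓; length 22 ✓; GC 8/22 = 36.4%, outside 44.7–62.9% ✗; longest run = 2 ✓ — fails.
Candidate 3 (23 nt, A=7 T=8 G=4 C=4): 3' end ATT has 0 G/C, need ≥1 ✗; length 23 ✓; GC 8/23 = 34.8%, outside 44.7–62.9% ✗; longest run = 3 ✓ — fails.

Candidate 1 only.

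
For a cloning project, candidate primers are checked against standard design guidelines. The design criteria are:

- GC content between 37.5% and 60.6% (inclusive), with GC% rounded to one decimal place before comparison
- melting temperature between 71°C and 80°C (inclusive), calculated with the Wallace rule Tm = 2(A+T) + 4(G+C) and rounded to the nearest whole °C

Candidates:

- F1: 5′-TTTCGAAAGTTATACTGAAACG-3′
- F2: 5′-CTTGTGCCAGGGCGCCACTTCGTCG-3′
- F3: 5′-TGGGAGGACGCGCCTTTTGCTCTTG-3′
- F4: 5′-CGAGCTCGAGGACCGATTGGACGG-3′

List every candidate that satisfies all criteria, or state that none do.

F3 only.

F1 (22 nt, A=8 T=7 G=4 C=3): GC 7/22 = 31.8%, outside 37.5–60.6% ✗; Tm = 2·15 + 4·7 = 58°C, outside 71–80°C ✗ — fails.
F2 (25 nt, A=2 T=6 G=8 C=9): GC 17/25 = 68.0%, outside 37.5–60.6% ✗; Tm = 2·8 + 4·17 = 84°C, outside 71–80°C ✗ — fails.
F3 (25 nt, A=2 T=8 G=9 C=6): GC 15/25 = 60.0% ✓; Tm = 2·10 + 4·15 = 80°C ✓ — passes.
F4 (24 nt, A=5 T=3 G=10 C=6): GC 16/24 = 66.7%, outside 37.5–60.6% ✗; Tm = 2·8 + 4·16 = 80°C ✓ — fails.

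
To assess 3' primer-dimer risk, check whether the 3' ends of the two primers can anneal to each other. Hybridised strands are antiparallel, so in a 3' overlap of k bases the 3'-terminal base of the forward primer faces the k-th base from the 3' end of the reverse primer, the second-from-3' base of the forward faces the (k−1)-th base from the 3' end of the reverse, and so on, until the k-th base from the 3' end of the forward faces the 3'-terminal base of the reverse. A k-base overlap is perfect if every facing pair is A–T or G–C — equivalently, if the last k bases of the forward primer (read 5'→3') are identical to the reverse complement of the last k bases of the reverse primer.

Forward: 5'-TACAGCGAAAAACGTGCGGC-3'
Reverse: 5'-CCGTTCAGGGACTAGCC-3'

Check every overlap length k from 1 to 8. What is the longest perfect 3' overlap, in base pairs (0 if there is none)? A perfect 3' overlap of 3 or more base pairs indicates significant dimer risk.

Last 8 bases (5'→3') — forward …CGTGCGGC, reverse …GACTAGCC.
Reverse complement of the reverse primer's last 8 bases: GGCTAGTC; its first k bases are the reverse complement of the reverse primer's last k bases, so a perfect k-base overlap needs the forward primer's last k bases to equal them.
Comparing (forward last k vs required): k=1: C vs G ✗; k=2: GC vs GG ✗; k=3: GGC vs GGC ✓; k=4: CGGC vs GGCT ✗; k=5: GCGGC vs GGCTA ✗; k=6: TGCGGC vs GGCTAG ✗; k=7: GTGCGGC vs GGCTAGT ✗; k=8: CGTGCGGC vs GGCTAGTC ✗.
Only k = 3 is perfect, so the longest perfect 3' overlap is 3.

Longest perfect overlap: 3 complementary base pairs; significant dimer risk (threshold 3).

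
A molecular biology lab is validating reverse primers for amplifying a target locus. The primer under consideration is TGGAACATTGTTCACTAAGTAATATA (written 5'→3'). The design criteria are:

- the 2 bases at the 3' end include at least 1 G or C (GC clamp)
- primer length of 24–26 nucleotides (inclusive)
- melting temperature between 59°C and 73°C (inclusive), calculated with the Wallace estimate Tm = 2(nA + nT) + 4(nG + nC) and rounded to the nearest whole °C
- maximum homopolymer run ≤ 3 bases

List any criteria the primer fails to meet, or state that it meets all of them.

Base counts: A=10, T=9, G=4, C=3 (length 26).
GC clamp: 3' end TA has 0 G/C, need ≥1 ✗
length: length 26 ✓
Tm: Tm = 2·19 + 4·7 = 66°C ✓
homopolymer run: longest run = 2 ✓

Fails: GC clamp.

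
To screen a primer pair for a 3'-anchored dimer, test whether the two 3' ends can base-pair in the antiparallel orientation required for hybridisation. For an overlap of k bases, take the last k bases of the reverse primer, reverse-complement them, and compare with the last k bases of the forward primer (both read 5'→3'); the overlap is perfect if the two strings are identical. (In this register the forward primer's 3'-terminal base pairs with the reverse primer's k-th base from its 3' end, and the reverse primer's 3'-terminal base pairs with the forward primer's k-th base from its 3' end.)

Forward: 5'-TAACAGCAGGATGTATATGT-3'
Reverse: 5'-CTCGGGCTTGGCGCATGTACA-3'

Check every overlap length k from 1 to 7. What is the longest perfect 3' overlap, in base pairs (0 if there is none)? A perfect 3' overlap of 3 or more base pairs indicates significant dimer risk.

Last 7 bases (5'→3') — forward …TATATGT, reverse …ATGTACA.
Reverse complement of the reverse primer's last 7 bases: TGTACAT; its first k bases are the reverse complement of the reverse primer's last k bases, so a perfect k-base overlap needs the forward primer's last k bases to equal them.
Comparing (forward last k vs required): k=1: T vs T ✓; k=2: GT vs TG ✗; k=3: TGT vs TGT ✓; k=4: ATGT vs TGTA ✗; k=5: TATGT vs TGTAC ✗; k=6: ATATGT vs TGTACA ✗; k=7: TATATGT vs TGTACAT ✗.
Perfect overlaps at k = 1, 3; the largest is 3.

Longest perfect overlap: 3 complementary base pairs; significant dimer risk (threshold 3).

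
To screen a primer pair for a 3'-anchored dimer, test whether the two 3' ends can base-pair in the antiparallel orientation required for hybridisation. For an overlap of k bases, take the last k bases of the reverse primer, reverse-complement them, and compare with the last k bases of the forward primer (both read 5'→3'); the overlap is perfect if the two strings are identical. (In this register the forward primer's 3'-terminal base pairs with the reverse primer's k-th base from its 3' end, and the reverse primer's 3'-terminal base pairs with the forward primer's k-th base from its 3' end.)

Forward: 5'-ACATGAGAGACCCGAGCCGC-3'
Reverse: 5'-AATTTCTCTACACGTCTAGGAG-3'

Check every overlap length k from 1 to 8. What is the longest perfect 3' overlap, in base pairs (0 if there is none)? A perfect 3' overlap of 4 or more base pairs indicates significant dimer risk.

Last 8 bases (5'→3') — forward …CGAGCCGC, reverse …TCTAGGAG.
Reverse complement of the reverse primer's last 8 bases: CTCCTAGA; its first k bases are the reverse complement of the reverse primer's last k bases, so a perfect k-base overlap needs the forward primer's last k bases to equal them.
Comparing (forward last k vs required): k=1: C vs C ✓; k=2: GC vs CT ✗; k=3: CGC vs CTC ✗; k=4: CCGC vs CTCC ✗; k=5: GCCGC vs CTCCT ✗; k=6: AGCCGC vs CTCCTA ✗; k=7: GAGCCGC vs CTCCTAG ✗; k=8: CGAGCCGC vs CTCCTAGA ✗.
Only k = 1 is perfect, so the longest perfect 3' overlap is 1.

Longest perfect overlap: 1 complementary base pair; below the dimer-risk threshold (threshold 4).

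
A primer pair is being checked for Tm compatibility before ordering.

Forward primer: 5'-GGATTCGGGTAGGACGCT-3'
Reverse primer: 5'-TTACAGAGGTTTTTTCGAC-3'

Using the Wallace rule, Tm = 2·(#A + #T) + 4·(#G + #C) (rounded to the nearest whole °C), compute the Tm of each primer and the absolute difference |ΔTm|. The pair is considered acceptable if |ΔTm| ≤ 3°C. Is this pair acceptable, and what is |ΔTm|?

Forward: A=3 T=4 G=8 C=3 → Tm = 2·7 + 4·11 = 58°C.
Reverse: A=4 T=8 G=4 C=3 → Tm = 2·12 + 4·7 = 52°C.
|ΔTm| = |58 − 52| = 6°C, > 3°C.

|ΔTm| = 6°C; the pair is not acceptable.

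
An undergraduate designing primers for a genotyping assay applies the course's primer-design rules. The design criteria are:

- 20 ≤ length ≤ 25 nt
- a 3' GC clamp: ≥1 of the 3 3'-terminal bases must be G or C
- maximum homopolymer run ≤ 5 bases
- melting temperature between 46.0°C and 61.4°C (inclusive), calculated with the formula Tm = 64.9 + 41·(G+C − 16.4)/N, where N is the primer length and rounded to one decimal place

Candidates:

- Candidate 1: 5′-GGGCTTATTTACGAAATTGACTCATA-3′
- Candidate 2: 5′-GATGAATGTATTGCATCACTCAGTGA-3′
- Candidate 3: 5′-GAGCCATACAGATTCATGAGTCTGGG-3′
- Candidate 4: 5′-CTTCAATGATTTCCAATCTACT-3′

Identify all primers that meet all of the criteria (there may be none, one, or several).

Candidate 1 (26 nt, A=8 T=9 G=5 C=4): length 26, outside 20–25 ✗; 3' end ATA has 0 G/C, need ≥1 ✗; longest run = 3 ✓; Tm = 64.9 + 41·(9 − 16.4)/26 = 53.2°C ✓ — fails.
Candidate 2 (26 nt, A=8 T=8 G=6 C=4): length 26, outside 20–25 ✗; 3' end TGA has 1 G/C ✓; longest run = 2 ✓; Tm = 64.9 + 41·(10 − 16.4)/26 = 54.8°C ✓ — fails.
Candidate 3 (26 nt, A=7 T=6 G=8 C=5): length 26, outside 20–25 ✗; 3' end GGG has 3 G/C ✓; longest run = 3 ✓; Tm = 64.9 + 41·(13 − 16.4)/26 = 59.5°C ✓ — fails.
Candidate 4 (22 nt, A=6 T=9 G=1 C=6): length 22 ✓; 3' end ACT has 1 G/C ✓; longest run = 3 ✓; Tm = 64.9 + 41·(7 − 16.4)/22 = 47.4°C ✓ — passes.

Candidate 4 only.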